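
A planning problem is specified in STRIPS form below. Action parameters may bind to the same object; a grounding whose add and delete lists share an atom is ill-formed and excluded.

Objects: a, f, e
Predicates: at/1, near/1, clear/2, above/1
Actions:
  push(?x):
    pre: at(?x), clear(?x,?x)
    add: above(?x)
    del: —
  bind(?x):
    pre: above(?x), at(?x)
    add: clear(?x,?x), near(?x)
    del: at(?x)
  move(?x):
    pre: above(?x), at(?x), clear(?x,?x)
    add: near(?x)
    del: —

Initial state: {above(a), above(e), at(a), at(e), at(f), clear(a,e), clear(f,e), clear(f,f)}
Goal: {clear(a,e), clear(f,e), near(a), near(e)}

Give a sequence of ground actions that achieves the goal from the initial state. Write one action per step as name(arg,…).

bind(a); bind(e)

1. bind(a)  →  {above(a), above(e), at(e), at(f), clear(a,a), clear(a,e), clear(f,e), clear(f,f), near(a)}
2. bind(e)  →  {above(a), above(e), at(f), clear(a,a), clear(a,e), clear(e,e), clear(f,e), clear(f,f), near(a), near(e)}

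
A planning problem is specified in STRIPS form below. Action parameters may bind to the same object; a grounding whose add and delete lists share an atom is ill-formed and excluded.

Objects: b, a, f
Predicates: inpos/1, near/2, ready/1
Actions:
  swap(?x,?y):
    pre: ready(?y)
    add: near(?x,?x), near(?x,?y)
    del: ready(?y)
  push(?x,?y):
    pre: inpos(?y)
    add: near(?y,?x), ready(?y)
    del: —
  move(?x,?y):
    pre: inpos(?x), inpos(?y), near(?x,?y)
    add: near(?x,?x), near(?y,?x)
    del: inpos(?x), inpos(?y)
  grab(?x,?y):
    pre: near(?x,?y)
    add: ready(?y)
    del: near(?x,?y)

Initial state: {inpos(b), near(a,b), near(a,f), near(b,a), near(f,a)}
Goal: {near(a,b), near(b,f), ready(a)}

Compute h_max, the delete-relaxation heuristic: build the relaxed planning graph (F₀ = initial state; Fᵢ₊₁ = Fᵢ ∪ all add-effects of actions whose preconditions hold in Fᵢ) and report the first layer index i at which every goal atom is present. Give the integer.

1

F0 = init (5 atoms)
F1 = F0 ∪ {near(b,b), near(b,f), ready(a), ready(b), ready(f)}  (10 atoms)
goal ⊆ F1  ⇒  h_max = 1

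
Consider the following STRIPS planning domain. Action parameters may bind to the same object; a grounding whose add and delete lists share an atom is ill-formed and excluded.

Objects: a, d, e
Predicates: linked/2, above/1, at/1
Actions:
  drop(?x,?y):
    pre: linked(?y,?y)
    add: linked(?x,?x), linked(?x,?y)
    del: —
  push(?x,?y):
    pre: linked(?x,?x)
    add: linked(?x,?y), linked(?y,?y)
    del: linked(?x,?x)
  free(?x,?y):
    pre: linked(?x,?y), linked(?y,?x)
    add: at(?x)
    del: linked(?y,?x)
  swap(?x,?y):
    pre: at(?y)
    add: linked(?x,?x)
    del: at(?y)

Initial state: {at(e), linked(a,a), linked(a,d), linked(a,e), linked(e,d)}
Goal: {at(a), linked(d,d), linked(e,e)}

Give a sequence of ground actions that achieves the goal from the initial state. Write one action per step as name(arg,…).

drop(d,a); drop(e,a); free(a,a)

1. drop(d,a)  →  {at(e), linked(a,a), linked(a,d), linked(a,e), linked(d,a), linked(d,d), linked(e,d)}
2. drop(e,a)  →  {at(e), linked(a,a), linked(a,d), linked(a,e), linked(d,a), linked(d,d), linked(e,a), linked(e,d), linked(e,e)}
3. free(a,a)  →  {at(a), at(e), linked(a,d), linked(a,e), linked(d,a), linked(d,d), linked(e,a), linked(e,d), linked(e,e)}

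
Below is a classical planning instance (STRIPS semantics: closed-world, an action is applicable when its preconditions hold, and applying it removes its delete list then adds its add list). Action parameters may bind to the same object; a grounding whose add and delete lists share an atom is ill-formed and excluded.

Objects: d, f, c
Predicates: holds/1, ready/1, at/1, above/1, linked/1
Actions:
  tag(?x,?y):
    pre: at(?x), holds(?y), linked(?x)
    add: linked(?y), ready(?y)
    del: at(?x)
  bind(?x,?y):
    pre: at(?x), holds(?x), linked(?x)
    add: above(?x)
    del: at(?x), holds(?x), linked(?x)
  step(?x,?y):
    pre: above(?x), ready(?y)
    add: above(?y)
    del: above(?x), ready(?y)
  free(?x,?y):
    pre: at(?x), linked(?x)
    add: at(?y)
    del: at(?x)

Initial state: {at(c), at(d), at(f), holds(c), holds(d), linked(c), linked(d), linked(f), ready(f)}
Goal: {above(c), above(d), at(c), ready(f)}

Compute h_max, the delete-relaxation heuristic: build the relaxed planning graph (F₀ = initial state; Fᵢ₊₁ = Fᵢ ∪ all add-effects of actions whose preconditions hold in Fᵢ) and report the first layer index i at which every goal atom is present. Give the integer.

1

F0 = init (9 atoms)
F1 = F0 ∪ {above(c), above(d), ready(c), ready(d)}  (13 atoms)
goal ⊆ F1  ⇒  h_max = 1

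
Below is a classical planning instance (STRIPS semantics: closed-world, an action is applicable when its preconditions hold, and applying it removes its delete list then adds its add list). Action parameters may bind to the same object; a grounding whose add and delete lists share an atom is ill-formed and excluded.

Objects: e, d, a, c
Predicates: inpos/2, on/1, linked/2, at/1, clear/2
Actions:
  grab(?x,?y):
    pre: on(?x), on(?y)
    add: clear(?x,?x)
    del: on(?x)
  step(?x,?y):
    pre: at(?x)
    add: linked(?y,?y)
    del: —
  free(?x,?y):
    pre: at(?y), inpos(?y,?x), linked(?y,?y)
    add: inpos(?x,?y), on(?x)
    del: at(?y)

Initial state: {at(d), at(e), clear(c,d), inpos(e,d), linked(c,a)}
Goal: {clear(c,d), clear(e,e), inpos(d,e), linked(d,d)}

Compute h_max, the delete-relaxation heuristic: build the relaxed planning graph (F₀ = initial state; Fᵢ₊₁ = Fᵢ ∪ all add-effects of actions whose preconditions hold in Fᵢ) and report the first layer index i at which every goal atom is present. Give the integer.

4

F0 = init (5 atoms)
F1 = F0 ∪ {linked(a,a), linked(c,c), linked(d,d), linked(e,e)}  (9 atoms)
F2 = F1 ∪ {inpos(d,e), on(d)}  (11 atoms)
F3 = F2 ∪ {clear(d,d), on(e)}  (13 atoms)
F4 = F3 ∪ {clear(e,e)}  (14 atoms)
goal ⊆ F4  ⇒  h_max = 4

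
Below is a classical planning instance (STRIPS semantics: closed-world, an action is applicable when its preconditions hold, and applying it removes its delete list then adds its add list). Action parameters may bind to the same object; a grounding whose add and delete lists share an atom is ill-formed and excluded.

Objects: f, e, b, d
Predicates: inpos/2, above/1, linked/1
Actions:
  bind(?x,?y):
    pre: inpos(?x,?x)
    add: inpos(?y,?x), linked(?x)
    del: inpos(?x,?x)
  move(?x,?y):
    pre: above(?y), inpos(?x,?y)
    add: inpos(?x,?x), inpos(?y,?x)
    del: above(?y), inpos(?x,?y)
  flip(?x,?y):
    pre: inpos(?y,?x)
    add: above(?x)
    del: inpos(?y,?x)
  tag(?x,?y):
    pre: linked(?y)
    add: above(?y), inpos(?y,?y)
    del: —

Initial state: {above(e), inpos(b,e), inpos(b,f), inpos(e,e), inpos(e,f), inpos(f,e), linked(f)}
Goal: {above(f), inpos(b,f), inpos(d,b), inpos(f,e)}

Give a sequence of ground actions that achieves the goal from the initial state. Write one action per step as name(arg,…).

1. move(b,e)  →  {inpos(b,b), inpos(b,f), inpos(e,b), inpos(e,e), inpos(e,f), inpos(f,e), linked(f)}
2. bind(b,d)  →  {inpos(b,f), inpos(d,b), inpos(e,b), inpos(e,e), inpos(e,f), inpos(f,e), linked(b), linked(f)}
3. flip(f,e)  →  {above(f), inpos(b,f), inpos(d,b), inpos(e,b), inpos(e,e), inpos(f,e), linked(b), linked(f)}

move(b,e); bind(b,d); flip(f,e)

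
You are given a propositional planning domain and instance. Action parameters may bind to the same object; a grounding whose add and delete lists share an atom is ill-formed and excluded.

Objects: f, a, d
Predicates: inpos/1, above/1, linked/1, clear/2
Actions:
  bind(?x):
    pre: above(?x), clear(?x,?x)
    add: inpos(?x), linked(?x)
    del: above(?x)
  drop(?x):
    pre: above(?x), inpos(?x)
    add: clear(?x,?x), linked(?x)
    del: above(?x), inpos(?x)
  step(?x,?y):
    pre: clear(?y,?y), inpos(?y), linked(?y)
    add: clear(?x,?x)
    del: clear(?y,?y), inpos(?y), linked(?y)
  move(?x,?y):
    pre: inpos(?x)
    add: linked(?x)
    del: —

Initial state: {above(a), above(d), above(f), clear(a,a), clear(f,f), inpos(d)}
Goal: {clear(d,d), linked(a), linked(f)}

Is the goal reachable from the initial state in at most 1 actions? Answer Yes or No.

No

1. bind(f)  →  {above(a), above(d), clear(a,a), clear(f,f), inpos(d), inpos(f), linked(f)}
2. bind(a)  →  {above(d), clear(a,a), clear(f,f), inpos(a), inpos(d), inpos(f), linked(a), linked(f)}
3. drop(d)  →  {clear(a,a), clear(d,d), clear(f,f), inpos(a), inpos(f), linked(a), linked(d), linked(f)}
optimal plan length = 3; 3 > 1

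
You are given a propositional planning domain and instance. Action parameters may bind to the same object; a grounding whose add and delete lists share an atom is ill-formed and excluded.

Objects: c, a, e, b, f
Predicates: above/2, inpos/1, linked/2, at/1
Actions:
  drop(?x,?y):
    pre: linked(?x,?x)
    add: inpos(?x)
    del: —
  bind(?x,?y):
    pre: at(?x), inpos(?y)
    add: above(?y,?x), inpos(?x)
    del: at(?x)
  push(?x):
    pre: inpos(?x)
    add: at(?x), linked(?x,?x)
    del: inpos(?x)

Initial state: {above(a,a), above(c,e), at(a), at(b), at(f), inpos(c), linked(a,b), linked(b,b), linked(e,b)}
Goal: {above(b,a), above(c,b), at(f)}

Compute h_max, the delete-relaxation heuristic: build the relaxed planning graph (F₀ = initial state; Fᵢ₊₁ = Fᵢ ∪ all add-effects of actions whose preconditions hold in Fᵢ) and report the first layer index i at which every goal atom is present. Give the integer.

2

F0 = init (9 atoms)
F1 = F0 ∪ {above(c,a), above(c,b), above(c,f), at(c), inpos(a), inpos(b), inpos(f), linked(c,c)}  (17 atoms)
F2 = F1 ∪ {above(a,b), above(a,c), above(a,f), above(b,a), above(b,b), above(b,c), above(b,f), above(c,c), above(f,a), above(f,b), above(f,c), above(f,f), linked(a,a), linked(f,f)}  (31 atoms)
goal ⊆ F2  ⇒  h_max = 2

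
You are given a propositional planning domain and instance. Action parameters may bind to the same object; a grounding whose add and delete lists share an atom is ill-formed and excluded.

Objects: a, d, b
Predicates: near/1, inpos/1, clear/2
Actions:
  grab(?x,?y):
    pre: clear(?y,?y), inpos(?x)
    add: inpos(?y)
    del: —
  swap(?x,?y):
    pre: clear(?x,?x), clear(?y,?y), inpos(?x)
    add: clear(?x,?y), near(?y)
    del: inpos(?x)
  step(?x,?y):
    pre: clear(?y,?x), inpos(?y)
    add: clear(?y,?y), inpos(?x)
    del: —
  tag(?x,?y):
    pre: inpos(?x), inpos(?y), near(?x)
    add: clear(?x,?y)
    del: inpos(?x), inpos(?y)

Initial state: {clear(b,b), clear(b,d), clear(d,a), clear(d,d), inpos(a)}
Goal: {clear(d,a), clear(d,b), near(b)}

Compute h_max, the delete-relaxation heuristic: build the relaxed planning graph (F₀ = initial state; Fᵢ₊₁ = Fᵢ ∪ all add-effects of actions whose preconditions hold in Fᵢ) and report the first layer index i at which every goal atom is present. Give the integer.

2

F0 = init (5 atoms)
F1 = F0 ∪ {inpos(b), inpos(d)}  (7 atoms)
F2 = F1 ∪ {clear(d,b), near(b), near(d)}  (10 atoms)
goal ⊆ F2  ⇒  h_max = 2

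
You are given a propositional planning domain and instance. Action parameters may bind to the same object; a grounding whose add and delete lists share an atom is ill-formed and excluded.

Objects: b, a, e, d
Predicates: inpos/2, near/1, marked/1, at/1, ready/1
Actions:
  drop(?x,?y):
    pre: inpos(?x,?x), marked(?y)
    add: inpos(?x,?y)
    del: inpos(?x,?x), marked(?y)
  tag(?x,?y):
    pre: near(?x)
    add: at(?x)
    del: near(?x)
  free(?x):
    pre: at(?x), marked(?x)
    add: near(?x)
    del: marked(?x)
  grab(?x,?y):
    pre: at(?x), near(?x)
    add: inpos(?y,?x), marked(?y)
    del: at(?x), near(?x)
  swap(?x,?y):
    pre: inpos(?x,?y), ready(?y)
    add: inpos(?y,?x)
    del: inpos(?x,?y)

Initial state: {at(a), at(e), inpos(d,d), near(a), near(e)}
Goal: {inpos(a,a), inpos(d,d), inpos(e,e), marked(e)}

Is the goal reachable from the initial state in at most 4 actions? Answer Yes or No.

Yes

1. grab(a,a)  →  {at(e), inpos(a,a), inpos(d,d), marked(a), near(e)}
2. grab(e,e)  →  {inpos(a,a), inpos(d,d), inpos(e,e), marked(a), marked(e)}
optimal plan length = 2; 2 ≤ 4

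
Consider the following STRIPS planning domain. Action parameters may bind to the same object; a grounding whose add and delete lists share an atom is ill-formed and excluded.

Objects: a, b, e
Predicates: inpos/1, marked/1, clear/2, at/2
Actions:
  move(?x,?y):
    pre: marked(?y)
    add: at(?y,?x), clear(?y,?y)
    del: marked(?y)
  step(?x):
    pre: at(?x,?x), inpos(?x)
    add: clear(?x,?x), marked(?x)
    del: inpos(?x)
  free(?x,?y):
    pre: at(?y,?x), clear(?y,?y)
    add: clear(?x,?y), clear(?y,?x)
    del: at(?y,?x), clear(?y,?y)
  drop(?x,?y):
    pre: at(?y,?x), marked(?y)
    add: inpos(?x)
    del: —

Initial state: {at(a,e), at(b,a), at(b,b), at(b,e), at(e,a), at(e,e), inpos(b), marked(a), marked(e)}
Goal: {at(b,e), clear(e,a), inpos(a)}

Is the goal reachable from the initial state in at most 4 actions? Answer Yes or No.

1. move(a,a)  →  {at(a,a), at(a,e), at(b,a), at(b,b), at(b,e), at(e,a), at(e,e), clear(a,a), inpos(b), marked(e)}
2. free(e,a)  →  {at(a,a), at(b,a), at(b,b), at(b,e), at(e,a), at(e,e), clear(a,e), clear(e,a), inpos(b), marked(e)}
3. drop(a,e)  →  {at(a,a), at(b,a), at(b,b), at(b,e), at(e,a), at(e,e), clear(a,e), clear(e,a), inpos(a), inpos(b), marked(e)}
optimal plan length = 3; 3 ≤ 4

Yes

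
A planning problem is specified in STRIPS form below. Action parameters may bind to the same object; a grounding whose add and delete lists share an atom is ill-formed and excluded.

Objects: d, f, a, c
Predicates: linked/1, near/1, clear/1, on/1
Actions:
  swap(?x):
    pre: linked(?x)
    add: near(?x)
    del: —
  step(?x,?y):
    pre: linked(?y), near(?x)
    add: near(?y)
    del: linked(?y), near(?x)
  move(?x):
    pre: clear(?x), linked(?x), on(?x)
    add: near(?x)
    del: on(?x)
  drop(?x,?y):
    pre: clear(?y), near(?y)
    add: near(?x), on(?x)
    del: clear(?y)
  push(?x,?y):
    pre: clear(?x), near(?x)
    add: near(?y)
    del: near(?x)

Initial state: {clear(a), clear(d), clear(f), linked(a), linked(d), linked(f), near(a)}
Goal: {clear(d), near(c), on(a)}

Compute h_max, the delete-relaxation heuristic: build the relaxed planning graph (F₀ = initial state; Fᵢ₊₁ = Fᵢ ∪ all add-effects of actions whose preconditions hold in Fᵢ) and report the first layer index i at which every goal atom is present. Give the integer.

1

F0 = init (7 atoms)
F1 = F0 ∪ {near(c), near(d), near(f), on(a), on(c), on(d), on(f)}  (14 atoms)
goal ⊆ F1  ⇒  h_max = 1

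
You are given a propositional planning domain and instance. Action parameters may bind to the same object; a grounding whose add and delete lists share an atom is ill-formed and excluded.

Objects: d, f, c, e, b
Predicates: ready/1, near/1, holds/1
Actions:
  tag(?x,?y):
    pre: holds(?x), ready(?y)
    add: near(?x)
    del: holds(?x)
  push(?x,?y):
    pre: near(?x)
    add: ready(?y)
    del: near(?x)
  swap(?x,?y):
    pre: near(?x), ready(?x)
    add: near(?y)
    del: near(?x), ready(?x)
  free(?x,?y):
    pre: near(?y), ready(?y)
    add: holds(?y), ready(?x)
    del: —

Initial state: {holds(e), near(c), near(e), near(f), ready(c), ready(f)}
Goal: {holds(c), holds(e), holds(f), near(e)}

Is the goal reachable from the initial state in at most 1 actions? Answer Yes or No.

1. free(d,f)  →  {holds(e), holds(f), near(c), near(e), near(f), ready(c), ready(d), ready(f)}
2. free(d,c)  →  {holds(c), holds(e), holds(f), near(c), near(e), near(f), ready(c), ready(d), ready(f)}
optimal plan length = 2; 2 > 1

No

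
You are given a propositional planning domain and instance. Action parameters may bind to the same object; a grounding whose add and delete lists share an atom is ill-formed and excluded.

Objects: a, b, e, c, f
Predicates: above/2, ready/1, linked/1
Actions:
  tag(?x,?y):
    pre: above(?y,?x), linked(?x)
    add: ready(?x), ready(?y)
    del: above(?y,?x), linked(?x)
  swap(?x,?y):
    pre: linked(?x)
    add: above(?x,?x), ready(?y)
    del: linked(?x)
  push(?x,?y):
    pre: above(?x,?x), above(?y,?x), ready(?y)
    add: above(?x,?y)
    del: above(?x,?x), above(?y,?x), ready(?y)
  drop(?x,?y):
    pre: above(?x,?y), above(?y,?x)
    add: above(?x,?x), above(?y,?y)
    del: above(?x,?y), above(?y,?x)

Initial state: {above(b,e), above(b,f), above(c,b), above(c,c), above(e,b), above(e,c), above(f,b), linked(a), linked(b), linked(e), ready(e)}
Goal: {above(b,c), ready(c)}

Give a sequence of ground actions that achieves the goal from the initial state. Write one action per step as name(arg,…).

swap(b,c); push(b,c); swap(a,c)

1. swap(b,c)  →  {above(b,b), above(b,e), above(b,f), above(c,b), above(c,c), above(e,b), above(e,c), above(f,b), linked(a), linked(e), ready(c), ready(e)}
2. push(b,c)  →  {above(b,c), above(b,e), above(b,f), above(c,c), above(e,b), above(e,c), above(f,b), linked(a), linked(e), ready(e)}
3. swap(a,c)  →  {above(a,a), above(b,c), above(b,e), above(b,f), above(c,c), above(e,b), above(e,c), above(f,b), linked(e), ready(c), ready(e)}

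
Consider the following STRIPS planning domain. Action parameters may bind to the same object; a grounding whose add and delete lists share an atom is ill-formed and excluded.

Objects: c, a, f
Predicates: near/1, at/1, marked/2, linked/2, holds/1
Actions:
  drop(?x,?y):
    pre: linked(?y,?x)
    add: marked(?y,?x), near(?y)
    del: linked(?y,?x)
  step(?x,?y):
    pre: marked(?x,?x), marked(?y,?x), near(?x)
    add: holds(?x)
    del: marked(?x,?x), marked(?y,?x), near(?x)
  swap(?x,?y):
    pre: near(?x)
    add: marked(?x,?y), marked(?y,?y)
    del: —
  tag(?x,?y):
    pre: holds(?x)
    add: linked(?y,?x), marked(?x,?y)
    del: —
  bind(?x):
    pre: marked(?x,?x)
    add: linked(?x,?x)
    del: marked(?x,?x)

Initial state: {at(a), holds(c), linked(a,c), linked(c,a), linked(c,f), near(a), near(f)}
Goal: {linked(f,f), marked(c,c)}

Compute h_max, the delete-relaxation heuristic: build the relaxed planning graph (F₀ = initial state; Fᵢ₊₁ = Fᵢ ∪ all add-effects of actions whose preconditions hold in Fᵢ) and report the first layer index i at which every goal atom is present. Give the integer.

2

F0 = init (7 atoms)
F1 = F0 ∪ {linked(c,c), linked(f,c), marked(a,a), marked(a,c), marked(a,f), marked(c,a), marked(c,c), marked(c,f), marked(f,a), marked(f,c), marked(f,f), near(c)}  (19 atoms)
F2 = F1 ∪ {holds(a), holds(f), linked(a,a), linked(f,f)}  (23 atoms)
goal ⊆ F2  ⇒  h_max = 2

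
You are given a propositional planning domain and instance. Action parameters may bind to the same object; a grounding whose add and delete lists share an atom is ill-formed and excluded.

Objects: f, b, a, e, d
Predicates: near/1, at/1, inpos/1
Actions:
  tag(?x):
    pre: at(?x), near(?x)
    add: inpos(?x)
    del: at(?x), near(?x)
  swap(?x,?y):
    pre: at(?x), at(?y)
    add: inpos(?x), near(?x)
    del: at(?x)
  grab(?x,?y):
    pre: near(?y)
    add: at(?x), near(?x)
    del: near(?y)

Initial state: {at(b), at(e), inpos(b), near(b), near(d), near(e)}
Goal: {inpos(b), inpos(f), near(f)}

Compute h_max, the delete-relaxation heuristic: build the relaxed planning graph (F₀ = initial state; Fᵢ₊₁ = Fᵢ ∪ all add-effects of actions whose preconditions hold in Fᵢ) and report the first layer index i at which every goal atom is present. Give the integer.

2

F0 = init (6 atoms)
F1 = F0 ∪ {at(a), at(d), at(f), inpos(e), near(a), near(f)}  (12 atoms)
F2 = F1 ∪ {inpos(a), inpos(d), inpos(f)}  (15 atoms)
goal ⊆ F2  ⇒  h_max = 2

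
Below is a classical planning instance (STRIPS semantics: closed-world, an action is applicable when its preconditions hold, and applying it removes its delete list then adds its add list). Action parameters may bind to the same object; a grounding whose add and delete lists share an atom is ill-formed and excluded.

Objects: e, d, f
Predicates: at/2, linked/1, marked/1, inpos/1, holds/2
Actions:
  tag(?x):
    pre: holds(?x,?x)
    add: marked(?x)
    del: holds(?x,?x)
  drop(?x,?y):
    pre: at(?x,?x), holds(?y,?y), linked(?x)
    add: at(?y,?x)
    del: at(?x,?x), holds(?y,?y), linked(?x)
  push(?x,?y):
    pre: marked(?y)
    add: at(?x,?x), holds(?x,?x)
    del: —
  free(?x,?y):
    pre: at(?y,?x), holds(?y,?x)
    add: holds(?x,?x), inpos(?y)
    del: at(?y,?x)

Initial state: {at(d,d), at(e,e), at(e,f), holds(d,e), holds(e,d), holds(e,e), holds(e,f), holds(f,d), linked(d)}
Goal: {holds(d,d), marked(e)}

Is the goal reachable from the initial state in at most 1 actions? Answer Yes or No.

1. tag(e)  →  {at(d,d), at(e,e), at(e,f), holds(d,e), holds(e,d), holds(e,f), holds(f,d), linked(d), marked(e)}
2. push(d,e)  →  {at(d,d), at(e,e), at(e,f), holds(d,d), holds(d,e), holds(e,d), holds(e,f), holds(f,d), linked(d), marked(e)}
optimal plan length = 2; 2 > 1

No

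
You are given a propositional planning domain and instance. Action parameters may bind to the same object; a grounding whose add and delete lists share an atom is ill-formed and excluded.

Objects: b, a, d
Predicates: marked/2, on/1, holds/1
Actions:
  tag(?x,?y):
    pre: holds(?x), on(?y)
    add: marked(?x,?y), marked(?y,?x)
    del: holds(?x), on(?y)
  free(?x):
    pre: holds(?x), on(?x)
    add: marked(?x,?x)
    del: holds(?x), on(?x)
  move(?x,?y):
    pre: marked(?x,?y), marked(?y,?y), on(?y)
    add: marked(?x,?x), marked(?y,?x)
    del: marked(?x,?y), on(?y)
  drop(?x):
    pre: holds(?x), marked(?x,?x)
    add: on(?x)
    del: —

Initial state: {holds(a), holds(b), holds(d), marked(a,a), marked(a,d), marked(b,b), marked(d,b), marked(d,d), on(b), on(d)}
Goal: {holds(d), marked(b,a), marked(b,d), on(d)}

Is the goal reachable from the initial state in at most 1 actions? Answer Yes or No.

1. tag(b,d)  →  {holds(a), holds(d), marked(a,a), marked(a,d), marked(b,b), marked(b,d), marked(d,b), marked(d,d), on(b)}
2. tag(a,b)  →  {holds(d), marked(a,a), marked(a,b), marked(a,d), marked(b,a), marked(b,b), marked(b,d), marked(d,b), marked(d,d)}
3. drop(d)  →  {holds(d), marked(a,a), marked(a,b), marked(a,d), marked(b,a), marked(b,b), marked(b,d), marked(d,b), marked(d,d), on(d)}
optimal plan length = 3; 3 > 1

No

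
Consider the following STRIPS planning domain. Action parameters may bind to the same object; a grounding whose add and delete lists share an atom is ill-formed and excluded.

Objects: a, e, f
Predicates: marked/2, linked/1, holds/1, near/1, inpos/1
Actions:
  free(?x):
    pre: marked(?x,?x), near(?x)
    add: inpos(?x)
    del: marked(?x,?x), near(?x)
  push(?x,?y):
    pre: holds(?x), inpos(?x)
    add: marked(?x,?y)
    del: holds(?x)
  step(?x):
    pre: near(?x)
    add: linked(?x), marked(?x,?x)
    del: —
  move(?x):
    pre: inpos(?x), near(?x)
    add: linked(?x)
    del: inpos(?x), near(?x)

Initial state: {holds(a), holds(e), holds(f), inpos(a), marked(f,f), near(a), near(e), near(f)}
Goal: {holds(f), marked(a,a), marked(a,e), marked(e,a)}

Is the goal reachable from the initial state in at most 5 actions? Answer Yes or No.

1. push(a,e)  →  {holds(e), holds(f), inpos(a), marked(a,e), marked(f,f), near(a), near(e), near(f)}
2. step(a)  →  {holds(e), holds(f), inpos(a), linked(a), marked(a,a), marked(a,e), marked(f,f), near(a), near(e), near(f)}
3. step(e)  →  {holds(e), holds(f), inpos(a), linked(a), linked(e), marked(a,a), marked(a,e), marked(e,e), marked(f,f), near(a), near(e), near(f)}
4. free(e)  →  {holds(e), holds(f), inpos(a), inpos(e), linked(a), linked(e), marked(a,a), marked(a,e), marked(f,f), near(a), near(f)}
5. push(e,a)  →  {holds(f), inpos(a), inpos(e), linked(a), linked(e), marked(a,a), marked(a,e), marked(e,a), marked(f,f), near(a), near(f)}
optimal plan length = 5; 5 ≤ 5

Yes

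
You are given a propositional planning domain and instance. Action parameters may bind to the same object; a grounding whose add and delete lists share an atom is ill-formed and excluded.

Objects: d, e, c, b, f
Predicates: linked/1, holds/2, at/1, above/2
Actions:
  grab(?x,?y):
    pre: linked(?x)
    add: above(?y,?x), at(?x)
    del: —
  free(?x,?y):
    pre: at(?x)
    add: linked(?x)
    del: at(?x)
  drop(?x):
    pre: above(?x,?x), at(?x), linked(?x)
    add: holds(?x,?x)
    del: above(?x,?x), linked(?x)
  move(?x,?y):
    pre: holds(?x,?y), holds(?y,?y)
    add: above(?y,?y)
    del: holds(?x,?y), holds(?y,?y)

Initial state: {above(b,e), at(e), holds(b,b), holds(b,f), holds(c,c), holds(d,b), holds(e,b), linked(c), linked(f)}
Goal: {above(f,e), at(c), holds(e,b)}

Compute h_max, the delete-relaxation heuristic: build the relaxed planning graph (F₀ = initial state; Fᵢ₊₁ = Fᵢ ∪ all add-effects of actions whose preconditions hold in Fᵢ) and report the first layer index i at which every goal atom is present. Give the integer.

2

F0 = init (9 atoms)
F1 = F0 ∪ {above(b,b), above(b,c), above(b,f), above(c,c), above(c,f), above(d,c), above(d,f), above(e,c), above(e,f), above(f,c), above(f,f), at(c), at(f), linked(e)}  (23 atoms)
F2 = F1 ∪ {above(c,e), above(d,e), above(e,e), above(f,e), holds(f,f)}  (28 atoms)
goal ⊆ F2  ⇒  h_max = 2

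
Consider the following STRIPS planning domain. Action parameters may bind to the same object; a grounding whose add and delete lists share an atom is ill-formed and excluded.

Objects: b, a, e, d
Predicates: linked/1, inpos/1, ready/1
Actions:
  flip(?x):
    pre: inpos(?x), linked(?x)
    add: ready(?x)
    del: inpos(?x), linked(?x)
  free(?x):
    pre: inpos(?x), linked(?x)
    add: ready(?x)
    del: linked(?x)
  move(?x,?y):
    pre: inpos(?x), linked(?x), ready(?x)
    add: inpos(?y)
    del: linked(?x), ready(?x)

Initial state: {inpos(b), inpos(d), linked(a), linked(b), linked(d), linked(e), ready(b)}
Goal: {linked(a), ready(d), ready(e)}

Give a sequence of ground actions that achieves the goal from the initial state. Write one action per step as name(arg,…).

1. flip(d)  →  {inpos(b), linked(a), linked(b), linked(e), ready(b), ready(d)}
2. move(b,e)  →  {inpos(b), inpos(e), linked(a), linked(e), ready(d)}
3. flip(e)  →  {inpos(b), linked(a), ready(d), ready(e)}

flip(d); move(b,e); flip(e)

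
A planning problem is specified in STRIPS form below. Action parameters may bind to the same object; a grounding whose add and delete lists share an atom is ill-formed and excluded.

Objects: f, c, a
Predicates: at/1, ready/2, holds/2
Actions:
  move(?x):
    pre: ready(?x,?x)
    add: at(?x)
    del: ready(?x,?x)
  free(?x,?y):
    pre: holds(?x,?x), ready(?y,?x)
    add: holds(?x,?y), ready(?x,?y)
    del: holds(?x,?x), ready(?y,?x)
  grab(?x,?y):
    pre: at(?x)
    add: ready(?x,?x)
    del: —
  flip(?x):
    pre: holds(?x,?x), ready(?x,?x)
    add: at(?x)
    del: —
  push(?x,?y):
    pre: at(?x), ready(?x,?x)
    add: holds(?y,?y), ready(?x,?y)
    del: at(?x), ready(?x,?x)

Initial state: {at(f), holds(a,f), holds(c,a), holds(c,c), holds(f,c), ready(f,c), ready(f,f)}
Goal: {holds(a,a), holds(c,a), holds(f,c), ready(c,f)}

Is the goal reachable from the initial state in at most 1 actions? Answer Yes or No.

No

1. free(c,f)  →  {at(f), holds(a,f), holds(c,a), holds(c,f), holds(f,c), ready(c,f), ready(f,f)}
2. push(f,a)  →  {holds(a,a), holds(a,f), holds(c,a), holds(c,f), holds(f,c), ready(c,f), ready(f,a)}
optimal plan length = 2; 2 > 1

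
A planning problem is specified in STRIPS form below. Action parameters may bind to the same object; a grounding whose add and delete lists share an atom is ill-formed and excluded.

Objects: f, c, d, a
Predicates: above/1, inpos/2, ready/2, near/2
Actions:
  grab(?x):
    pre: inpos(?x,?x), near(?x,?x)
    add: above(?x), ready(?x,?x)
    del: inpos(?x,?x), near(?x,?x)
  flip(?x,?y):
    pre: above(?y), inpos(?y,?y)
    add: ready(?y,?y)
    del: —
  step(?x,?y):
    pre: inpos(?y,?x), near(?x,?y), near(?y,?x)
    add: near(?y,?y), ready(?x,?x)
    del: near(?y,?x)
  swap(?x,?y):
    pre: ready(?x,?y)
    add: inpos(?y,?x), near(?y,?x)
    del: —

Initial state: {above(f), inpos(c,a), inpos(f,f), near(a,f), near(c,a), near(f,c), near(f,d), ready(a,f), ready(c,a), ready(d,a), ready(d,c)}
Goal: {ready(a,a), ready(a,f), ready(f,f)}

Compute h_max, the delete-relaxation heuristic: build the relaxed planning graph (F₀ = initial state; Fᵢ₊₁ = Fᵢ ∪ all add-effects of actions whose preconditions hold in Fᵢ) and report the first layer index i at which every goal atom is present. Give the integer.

F0 = init (11 atoms)
F1 = F0 ∪ {inpos(a,c), inpos(a,d), inpos(c,d), inpos(f,a), near(a,c), near(a,d), near(c,d), near(f,a), ready(f,f)}  (20 atoms)
F2 = F1 ∪ {near(a,a), near(c,c), near(f,f), ready(a,a), ready(c,c)}  (25 atoms)
goal ⊆ F2  ⇒  h_max = 2

2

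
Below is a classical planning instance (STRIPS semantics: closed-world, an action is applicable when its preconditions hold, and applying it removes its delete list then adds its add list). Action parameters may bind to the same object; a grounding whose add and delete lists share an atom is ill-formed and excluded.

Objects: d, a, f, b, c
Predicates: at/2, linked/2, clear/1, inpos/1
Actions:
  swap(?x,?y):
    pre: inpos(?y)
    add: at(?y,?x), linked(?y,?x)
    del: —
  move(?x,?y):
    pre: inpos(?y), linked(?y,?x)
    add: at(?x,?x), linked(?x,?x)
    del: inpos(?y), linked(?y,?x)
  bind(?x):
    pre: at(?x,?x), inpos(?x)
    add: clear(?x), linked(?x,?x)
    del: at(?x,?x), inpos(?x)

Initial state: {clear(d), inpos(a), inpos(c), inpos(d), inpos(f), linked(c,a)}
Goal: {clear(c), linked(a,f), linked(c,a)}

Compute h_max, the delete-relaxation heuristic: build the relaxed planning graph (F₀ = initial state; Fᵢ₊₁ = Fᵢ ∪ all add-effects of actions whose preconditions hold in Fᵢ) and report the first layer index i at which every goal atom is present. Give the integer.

2

F0 = init (6 atoms)
F1 = F0 ∪ {at(a,a), at(a,b), at(a,c), at(a,d), at(a,f), at(c,a), at(c,b), at(c,c), at(c,d), at(c,f), at(d,a), at(d,b), at(d,c), at(d,d), at(d,f), at(f,a), at(f,b), at(f,c), at(f,d), at(f,f), linked(a,a), linked(a,b), linked(a,c), linked(a,d), linked(a,f), linked(c,b), linked(c,c), linked(c,d), linked(c,f), linked(d,a), linked(d,b), linked(d,c), linked(d,d), linked(d,f), linked(f,a), linked(f,b), linked(f,c), linked(f,d), linked(f,f)}  (45 atoms)
F2 = F1 ∪ {at(b,b), clear(a), clear(c), clear(f), linked(b,b)}  (50 atoms)
goal ⊆ F2  ⇒  h_max = 2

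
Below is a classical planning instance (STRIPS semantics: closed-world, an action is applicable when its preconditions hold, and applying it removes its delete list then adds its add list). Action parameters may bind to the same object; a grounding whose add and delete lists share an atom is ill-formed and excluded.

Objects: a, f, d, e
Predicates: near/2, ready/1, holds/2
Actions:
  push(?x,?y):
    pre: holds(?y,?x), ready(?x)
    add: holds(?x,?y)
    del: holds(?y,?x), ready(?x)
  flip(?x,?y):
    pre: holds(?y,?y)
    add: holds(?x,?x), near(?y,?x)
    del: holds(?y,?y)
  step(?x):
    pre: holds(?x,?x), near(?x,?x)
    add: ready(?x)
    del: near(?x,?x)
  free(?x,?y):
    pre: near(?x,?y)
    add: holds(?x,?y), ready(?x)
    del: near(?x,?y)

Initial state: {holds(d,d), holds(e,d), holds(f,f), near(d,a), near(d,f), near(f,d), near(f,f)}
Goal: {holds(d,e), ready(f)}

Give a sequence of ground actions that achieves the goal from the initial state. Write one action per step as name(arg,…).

flip(e,d); step(f); free(d,e)

1. flip(e,d)  →  {holds(e,d), holds(e,e), holds(f,f), near(d,a), near(d,e), near(d,f), near(f,d), near(f,f)}
2. step(f)  →  {holds(e,d), holds(e,e), holds(f,f), near(d,a), near(d,e), near(d,f), near(f,d), ready(f)}
3. free(d,e)  →  {holds(d,e), holds(e,d), holds(e,e), holds(f,f), near(d,a), near(d,f), near(f,d), ready(d), ready(f)}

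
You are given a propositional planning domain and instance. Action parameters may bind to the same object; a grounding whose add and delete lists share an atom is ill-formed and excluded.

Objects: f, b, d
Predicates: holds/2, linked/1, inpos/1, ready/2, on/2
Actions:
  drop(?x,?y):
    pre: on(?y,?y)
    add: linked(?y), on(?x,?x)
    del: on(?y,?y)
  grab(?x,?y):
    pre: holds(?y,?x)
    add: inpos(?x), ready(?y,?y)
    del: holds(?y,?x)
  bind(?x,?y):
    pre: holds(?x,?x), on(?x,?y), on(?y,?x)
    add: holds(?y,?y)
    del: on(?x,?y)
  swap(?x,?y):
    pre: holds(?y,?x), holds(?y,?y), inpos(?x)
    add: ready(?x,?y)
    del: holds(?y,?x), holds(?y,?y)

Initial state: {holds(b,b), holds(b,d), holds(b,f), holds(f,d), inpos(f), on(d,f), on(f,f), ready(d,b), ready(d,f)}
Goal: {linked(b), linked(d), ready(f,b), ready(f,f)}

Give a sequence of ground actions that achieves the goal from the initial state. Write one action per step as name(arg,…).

1. drop(b,f)  →  {holds(b,b), holds(b,d), holds(b,f), holds(f,d), inpos(f), linked(f), on(b,b), on(d,f), ready(d,b), ready(d,f)}
2. drop(d,b)  →  {holds(b,b), holds(b,d), holds(b,f), holds(f,d), inpos(f), linked(b), linked(f), on(d,d), on(d,f), ready(d,b), ready(d,f)}
3. drop(f,d)  →  {holds(b,b), holds(b,d), holds(b,f), holds(f,d), inpos(f), linked(b), linked(d), linked(f), on(d,f), on(f,f), ready(d,b), ready(d,f)}
4. grab(d,f)  →  {holds(b,b), holds(b,d), holds(b,f), inpos(d), inpos(f), linked(b), linked(d), linked(f), on(d,f), on(f,f), ready(d,b), ready(d,f), ready(f,f)}
5. swap(f,b)  →  {holds(b,d), inpos(d), inpos(f), linked(b), linked(d), linked(f), on(d,f), on(f,f), ready(d,b), ready(d,f), ready(f,b), ready(f,f)}

drop(b,f); drop(d,b); drop(f,d); grab(d,f); swap(f,b)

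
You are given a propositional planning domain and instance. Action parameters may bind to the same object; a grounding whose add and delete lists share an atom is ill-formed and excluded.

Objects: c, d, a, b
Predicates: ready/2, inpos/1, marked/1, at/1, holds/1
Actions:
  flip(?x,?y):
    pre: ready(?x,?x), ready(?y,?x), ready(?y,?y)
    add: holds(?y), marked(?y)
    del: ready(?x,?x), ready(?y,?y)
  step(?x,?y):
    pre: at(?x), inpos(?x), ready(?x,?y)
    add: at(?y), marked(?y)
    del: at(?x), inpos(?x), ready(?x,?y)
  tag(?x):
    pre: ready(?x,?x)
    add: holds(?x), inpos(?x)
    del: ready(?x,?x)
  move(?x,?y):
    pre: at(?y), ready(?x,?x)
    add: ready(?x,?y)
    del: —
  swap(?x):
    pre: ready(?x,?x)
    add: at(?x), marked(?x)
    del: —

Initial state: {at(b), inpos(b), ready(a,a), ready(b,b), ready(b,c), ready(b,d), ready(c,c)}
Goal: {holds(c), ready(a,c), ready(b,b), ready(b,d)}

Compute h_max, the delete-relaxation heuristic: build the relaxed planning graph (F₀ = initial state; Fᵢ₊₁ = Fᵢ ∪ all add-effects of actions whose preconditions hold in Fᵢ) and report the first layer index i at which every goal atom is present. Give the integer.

2

F0 = init (7 atoms)
F1 = F0 ∪ {at(a), at(c), at(d), holds(a), holds(b), holds(c), inpos(a), inpos(c), marked(a), marked(b), marked(c), marked(d), ready(a,b), ready(c,b)}  (21 atoms)
F2 = F1 ∪ {ready(a,c), ready(a,d), ready(b,a), ready(c,a), ready(c,d)}  (26 atoms)
goal ⊆ F2  ⇒  h_max = 2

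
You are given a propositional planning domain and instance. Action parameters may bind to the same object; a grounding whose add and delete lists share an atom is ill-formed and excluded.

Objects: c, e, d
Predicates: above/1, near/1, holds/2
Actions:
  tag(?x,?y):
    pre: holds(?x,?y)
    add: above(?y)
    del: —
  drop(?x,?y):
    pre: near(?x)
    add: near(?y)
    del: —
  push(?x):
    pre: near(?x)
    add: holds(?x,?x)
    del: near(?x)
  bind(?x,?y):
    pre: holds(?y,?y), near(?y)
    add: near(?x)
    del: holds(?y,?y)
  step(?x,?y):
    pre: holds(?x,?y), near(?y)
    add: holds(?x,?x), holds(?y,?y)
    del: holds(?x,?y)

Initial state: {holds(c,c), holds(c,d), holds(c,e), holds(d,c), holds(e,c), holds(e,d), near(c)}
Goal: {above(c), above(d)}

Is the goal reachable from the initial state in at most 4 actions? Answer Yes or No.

1. tag(c,c)  →  {above(c), holds(c,c), holds(c,d), holds(c,e), holds(d,c), holds(e,c), holds(e,d), near(c)}
2. tag(c,d)  →  {above(c), above(d), holds(c,c), holds(c,d), holds(c,e), holds(d,c), holds(e,c), holds(e,d), near(c)}
optimal plan length = 2; 2 ≤ 4

Yes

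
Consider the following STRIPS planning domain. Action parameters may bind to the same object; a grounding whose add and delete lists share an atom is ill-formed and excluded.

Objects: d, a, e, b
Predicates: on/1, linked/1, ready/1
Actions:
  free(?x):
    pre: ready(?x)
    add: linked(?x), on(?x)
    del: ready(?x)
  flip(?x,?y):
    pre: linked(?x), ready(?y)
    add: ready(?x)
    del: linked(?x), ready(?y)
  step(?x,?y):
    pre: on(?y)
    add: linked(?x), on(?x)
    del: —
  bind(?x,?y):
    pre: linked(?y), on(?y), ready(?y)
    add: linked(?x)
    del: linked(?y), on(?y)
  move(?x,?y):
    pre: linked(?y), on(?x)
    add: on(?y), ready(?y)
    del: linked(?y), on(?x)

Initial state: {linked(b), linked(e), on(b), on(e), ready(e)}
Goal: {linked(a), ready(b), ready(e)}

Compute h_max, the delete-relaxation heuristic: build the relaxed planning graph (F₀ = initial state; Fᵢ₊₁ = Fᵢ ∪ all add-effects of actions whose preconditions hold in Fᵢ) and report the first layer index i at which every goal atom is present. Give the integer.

1

F0 = init (5 atoms)
F1 = F0 ∪ {linked(a), linked(d), on(a), on(d), ready(b)}  (10 atoms)
goal ⊆ F1  ⇒  h_max = 1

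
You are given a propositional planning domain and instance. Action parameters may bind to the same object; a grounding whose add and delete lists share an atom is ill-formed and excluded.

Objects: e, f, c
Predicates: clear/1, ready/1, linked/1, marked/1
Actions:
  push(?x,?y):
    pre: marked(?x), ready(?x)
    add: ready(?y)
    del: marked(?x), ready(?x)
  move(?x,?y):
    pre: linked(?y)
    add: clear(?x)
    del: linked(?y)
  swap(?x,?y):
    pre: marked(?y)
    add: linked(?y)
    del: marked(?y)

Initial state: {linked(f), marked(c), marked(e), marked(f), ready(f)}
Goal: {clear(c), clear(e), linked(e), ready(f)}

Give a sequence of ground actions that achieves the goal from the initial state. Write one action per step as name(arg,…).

move(e,f); swap(e,e); swap(e,f); move(c,f)

1. move(e,f)  →  {clear(e), marked(c), marked(e), marked(f), ready(f)}
2. swap(e,e)  →  {clear(e), linked(e), marked(c), marked(f), ready(f)}
3. swap(e,f)  →  {clear(e), linked(e), linked(f), marked(c), ready(f)}
4. move(c,f)  →  {clear(c), clear(e), linked(e), marked(c), ready(f)}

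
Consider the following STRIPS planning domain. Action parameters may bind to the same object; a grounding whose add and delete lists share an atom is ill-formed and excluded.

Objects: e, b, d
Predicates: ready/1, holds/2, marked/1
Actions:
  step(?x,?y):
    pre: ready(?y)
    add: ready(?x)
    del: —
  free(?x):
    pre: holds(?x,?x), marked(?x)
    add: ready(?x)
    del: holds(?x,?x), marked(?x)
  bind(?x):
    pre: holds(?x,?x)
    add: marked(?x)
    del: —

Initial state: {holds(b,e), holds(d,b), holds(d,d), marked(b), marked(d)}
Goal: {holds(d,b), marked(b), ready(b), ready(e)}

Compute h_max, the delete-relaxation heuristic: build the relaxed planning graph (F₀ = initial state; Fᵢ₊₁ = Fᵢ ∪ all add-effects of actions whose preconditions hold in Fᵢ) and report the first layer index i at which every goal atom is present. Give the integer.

2

F0 = init (5 atoms)
F1 = F0 ∪ {ready(d)}  (6 atoms)
F2 = F1 ∪ {ready(b), ready(e)}  (8 atoms)
goal ⊆ F2  ⇒  h_max = 2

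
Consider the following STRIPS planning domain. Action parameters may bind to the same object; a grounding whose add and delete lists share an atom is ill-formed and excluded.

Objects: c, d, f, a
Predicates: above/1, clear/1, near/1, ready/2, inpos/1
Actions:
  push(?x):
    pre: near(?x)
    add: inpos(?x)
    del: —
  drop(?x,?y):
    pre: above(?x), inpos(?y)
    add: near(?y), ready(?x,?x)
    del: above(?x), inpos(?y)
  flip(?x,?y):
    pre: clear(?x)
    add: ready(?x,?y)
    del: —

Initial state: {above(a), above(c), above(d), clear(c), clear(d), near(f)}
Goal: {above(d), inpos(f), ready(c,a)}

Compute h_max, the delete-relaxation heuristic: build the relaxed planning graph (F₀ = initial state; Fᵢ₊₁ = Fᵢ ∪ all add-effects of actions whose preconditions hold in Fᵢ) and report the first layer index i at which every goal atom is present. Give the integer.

F0 = init (6 atoms)
F1 = F0 ∪ {inpos(f), ready(c,a), ready(c,c), ready(c,d), ready(c,f), ready(d,a), ready(d,c), ready(d,d), ready(d,f)}  (15 atoms)
goal ⊆ F1  ⇒  h_max = 1

1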